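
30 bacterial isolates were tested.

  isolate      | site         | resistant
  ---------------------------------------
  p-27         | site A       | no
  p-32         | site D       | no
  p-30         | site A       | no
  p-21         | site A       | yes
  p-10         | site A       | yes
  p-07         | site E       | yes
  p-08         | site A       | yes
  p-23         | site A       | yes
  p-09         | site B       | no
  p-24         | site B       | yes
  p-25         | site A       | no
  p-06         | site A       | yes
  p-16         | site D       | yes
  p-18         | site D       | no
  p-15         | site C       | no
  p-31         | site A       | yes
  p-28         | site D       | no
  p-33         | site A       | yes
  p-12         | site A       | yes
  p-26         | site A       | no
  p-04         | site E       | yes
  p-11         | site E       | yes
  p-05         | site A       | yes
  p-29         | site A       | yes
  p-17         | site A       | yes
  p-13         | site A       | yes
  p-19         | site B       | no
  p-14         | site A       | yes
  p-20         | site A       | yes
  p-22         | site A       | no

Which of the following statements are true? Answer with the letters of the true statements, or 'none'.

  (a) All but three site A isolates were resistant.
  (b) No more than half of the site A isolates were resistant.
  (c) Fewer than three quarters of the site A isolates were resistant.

(c)

|A| = 19, |A ∩ B| = 14, |A ∖ B| = 5.
(a) |A ∖ B| = 3: fails.
(b) |A ∩ B| ≤ |A ∖ B|: fails.
(c) |A ∩ B| / |A| < 3/4: holds.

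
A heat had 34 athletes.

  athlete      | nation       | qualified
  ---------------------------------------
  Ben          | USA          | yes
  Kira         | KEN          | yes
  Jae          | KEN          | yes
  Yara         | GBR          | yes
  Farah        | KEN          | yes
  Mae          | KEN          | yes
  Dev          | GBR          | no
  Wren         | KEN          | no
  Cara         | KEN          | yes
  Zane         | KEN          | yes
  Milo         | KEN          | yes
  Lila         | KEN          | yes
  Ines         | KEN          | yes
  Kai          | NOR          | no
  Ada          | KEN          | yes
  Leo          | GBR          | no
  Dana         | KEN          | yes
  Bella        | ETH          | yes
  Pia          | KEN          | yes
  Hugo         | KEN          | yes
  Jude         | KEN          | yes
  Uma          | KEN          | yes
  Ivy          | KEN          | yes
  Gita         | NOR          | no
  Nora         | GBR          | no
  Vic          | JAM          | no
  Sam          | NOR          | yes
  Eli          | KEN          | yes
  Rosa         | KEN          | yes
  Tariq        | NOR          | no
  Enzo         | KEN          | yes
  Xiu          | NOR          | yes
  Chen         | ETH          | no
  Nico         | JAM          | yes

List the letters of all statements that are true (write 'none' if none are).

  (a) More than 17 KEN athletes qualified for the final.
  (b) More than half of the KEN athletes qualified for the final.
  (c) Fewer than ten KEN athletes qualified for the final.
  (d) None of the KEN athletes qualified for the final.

|A| = 20, |A ∩ B| = 19, |A ∖ B| = 1.
(a) |A ∩ B| > 17: holds.
(b) |A ∩ B| > |A ∖ B|: holds.
(c) |A ∩ B| < 10: fails.
(d) A ∩ B = ∅ (|A ∩ B| = 0): fails.

(a), (b)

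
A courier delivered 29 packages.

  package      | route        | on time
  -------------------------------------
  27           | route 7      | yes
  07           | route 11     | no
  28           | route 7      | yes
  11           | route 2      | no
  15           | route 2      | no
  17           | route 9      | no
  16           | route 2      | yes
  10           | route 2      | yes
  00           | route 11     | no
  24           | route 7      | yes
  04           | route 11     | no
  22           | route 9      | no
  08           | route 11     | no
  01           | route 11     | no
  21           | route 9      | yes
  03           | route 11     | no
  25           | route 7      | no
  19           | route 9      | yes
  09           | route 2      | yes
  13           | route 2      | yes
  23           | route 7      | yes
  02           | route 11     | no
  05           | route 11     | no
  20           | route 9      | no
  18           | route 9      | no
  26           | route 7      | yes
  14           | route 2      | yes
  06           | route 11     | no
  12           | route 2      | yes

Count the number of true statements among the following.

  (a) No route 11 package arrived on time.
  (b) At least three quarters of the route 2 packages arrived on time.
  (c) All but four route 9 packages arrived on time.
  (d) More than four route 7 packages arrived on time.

4

(a) route 11: |A| = 9, |A ∩ B| = 0; needs A ∩ B = ∅ (|A ∩ B| = 0) — true.
(b) route 2: |A| = 8, |A ∩ B| = 6; needs |A ∩ B| / |A| ≥ 3/4 — true.
(c) route 9: |A| = 6, |A ∩ B| = 2; needs |A ∖ B| = 4 — true.
(d) route 7: |A| = 6, |A ∩ B| = 5; needs |A ∩ B| > 4 — true.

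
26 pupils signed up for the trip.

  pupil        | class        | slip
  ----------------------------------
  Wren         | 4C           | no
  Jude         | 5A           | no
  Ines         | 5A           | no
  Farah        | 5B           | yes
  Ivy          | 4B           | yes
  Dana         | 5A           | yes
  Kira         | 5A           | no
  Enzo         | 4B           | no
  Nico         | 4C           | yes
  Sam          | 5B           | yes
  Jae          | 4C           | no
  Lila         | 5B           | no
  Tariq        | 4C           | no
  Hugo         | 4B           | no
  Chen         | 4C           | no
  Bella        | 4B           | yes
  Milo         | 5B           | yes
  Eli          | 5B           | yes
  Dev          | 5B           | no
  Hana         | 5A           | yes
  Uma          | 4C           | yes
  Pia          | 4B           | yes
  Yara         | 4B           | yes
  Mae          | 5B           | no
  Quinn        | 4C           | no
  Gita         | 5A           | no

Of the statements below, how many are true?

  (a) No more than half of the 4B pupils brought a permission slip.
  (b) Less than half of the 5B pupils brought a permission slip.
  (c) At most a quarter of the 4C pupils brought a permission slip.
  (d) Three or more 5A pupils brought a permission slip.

(a) 4B: |A| = 6, |A ∩ B| = 4; needs |A ∩ B| ≤ |A ∖ B| — false.
(b) 5B: |A| = 7, |A ∩ B| = 4; needs |A ∩ B| < |A ∖ B| — false.
(c) 4C: |A| = 7, |A ∩ B| = 2; needs |A ∩ B| / |A| ≤ 1/4 — false.
(d) 5A: |A| = 6, |A ∩ B| = 2; needs |A ∩ B| ≥ 3 — false.

0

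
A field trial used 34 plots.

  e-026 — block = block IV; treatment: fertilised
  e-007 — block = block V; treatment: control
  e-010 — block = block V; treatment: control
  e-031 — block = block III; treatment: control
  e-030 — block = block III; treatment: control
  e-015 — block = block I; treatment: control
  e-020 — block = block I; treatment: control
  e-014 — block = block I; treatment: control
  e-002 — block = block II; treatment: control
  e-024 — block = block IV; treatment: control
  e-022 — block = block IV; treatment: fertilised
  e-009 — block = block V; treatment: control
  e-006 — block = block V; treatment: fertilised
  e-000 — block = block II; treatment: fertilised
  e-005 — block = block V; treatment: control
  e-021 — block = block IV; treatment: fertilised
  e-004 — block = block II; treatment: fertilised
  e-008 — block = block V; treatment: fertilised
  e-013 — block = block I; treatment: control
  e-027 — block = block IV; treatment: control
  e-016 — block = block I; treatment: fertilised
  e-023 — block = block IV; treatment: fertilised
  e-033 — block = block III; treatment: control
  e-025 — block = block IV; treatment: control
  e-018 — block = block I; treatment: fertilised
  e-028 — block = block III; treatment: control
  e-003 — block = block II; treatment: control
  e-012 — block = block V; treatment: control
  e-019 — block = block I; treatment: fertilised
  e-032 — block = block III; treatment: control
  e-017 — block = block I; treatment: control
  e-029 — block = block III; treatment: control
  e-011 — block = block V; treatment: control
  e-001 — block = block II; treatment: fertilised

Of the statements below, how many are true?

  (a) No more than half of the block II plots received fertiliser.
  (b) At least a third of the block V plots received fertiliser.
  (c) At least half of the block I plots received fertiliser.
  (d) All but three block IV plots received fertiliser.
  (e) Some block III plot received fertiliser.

1

(a) block II: |A| = 5, |A ∩ B| = 3; needs |A ∩ B| ≤ |A ∖ B| — false.
(b) block V: |A| = 8, |A ∩ B| = 2; needs |A ∩ B| / |A| ≥ 1/3 — false.
(c) block I: |A| = 8, |A ∩ B| = 3; needs |A ∩ B| ≥ |A ∖ B| — false.
(d) block IV: |A| = 7, |A ∩ B| = 4; needs |A ∖ B| = 3 — true.
(e) block III: |A| = 6, |A ∩ B| = 0; needs A ∩ B ≠ ∅ (|A ∩ B| ≥ 1) — false.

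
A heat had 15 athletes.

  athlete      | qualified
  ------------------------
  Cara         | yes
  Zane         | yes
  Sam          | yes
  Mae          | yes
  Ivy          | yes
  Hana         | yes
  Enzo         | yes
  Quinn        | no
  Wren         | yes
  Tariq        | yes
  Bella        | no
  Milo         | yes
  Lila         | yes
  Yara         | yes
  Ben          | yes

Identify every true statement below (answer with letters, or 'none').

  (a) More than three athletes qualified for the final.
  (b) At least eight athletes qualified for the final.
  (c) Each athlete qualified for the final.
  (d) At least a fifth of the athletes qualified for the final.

|A| = 15, |A ∩ B| = 13, |A ∖ B| = 2.
(a) |A ∩ B| > 3: holds.
(b) |A ∩ B| ≥ 8: holds.
(c) A ⊆ B, i.e. every element of A is in B (|A ∖ B| = 0): fails.
(d) |A ∩ B| / |A| ≥ 1/5: holds.

(a), (b), (d)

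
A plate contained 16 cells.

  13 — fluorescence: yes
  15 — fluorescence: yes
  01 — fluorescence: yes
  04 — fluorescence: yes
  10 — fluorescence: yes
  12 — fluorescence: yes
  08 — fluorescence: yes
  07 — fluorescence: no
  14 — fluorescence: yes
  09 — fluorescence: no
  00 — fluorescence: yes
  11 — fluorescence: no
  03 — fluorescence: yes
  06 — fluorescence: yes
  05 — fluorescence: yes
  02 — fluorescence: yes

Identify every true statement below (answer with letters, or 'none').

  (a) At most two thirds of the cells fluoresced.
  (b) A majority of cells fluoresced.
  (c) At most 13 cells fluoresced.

(b), (c)

|A| = 16, |A ∩ B| = 13, |A ∖ B| = 3.
(a) |A ∩ B| / |A| ≤ 2/3: fails.
(b) |A ∩ B| > |A ∖ B|: holds.
(c) |A ∩ B| ≤ 13: holds.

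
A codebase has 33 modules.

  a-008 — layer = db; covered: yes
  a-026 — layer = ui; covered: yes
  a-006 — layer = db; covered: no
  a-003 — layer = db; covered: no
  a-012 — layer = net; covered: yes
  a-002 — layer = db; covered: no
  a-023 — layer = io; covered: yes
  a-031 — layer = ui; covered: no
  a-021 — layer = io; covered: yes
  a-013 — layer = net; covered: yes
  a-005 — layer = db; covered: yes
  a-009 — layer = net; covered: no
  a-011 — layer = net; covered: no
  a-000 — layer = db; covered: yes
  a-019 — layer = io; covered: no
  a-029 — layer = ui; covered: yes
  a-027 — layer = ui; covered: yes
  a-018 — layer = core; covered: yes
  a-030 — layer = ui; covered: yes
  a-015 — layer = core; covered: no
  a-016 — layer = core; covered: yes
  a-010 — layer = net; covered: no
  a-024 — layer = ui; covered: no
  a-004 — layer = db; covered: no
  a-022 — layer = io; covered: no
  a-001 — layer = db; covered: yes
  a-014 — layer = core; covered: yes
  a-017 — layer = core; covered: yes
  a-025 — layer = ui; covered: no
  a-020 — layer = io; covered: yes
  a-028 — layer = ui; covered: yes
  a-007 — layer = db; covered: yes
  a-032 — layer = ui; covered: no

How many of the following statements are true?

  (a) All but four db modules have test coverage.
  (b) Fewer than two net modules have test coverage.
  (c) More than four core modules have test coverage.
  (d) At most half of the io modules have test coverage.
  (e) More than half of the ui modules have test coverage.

2

(a) db: |A| = 9, |A ∩ B| = 5; needs |A ∖ B| = 4 — true.
(b) net: |A| = 5, |A ∩ B| = 2; needs |A ∩ B| < 2 — false.
(c) core: |A| = 5, |A ∩ B| = 4; needs |A ∩ B| > 4 — false.
(d) io: |A| = 5, |A ∩ B| = 3; needs |A ∩ B| ≤ |A ∖ B| — false.
(e) ui: |A| = 9, |A ∩ B| = 5; needs |A ∩ B| > |A ∖ B| — true.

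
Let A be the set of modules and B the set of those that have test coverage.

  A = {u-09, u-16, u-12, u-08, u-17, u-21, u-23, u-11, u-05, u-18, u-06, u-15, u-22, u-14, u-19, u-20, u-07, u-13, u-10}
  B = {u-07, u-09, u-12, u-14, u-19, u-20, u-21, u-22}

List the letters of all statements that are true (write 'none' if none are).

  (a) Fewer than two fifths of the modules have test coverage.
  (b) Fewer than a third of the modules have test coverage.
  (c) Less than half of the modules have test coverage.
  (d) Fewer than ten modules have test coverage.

|A| = 19, |A ∩ B| = 8, |A ∖ B| = 11.
(a) |A ∩ B| / |A| < 2/5: fails.
(b) |A ∩ B| / |A| < 1/3: fails.
(c) |A ∩ B| < |A ∖ B|: holds.
(d) |A ∩ B| < 10: holds.

(c), (d)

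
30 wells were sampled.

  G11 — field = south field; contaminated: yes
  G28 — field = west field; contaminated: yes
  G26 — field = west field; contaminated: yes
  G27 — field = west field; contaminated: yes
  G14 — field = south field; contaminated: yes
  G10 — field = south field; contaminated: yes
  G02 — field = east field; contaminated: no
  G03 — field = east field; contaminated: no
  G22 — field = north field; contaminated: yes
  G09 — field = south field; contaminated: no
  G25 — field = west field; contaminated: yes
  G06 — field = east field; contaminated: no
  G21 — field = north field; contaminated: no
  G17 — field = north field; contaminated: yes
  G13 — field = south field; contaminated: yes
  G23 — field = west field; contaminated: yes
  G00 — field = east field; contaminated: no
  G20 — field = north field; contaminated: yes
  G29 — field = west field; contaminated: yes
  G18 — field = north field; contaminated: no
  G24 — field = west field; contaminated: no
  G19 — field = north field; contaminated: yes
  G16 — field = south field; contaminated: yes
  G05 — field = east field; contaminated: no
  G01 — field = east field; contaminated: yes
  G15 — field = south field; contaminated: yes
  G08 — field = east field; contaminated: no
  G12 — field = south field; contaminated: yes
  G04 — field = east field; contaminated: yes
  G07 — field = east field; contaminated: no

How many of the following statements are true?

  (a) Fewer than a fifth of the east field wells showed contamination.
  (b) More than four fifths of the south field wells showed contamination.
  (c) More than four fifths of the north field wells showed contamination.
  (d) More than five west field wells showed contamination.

2

(a) east field: |A| = 9, |A ∩ B| = 2; needs |A ∩ B| / |A| < 1/5 — false.
(b) south field: |A| = 8, |A ∩ B| = 7; needs |A ∩ B| / |A| > 4/5 — true.
(c) north field: |A| = 6, |A ∩ B| = 4; needs |A ∩ B| / |A| > 4/5 — false.
(d) west field: |A| = 7, |A ∩ B| = 6; needs |A ∩ B| > 5 — true.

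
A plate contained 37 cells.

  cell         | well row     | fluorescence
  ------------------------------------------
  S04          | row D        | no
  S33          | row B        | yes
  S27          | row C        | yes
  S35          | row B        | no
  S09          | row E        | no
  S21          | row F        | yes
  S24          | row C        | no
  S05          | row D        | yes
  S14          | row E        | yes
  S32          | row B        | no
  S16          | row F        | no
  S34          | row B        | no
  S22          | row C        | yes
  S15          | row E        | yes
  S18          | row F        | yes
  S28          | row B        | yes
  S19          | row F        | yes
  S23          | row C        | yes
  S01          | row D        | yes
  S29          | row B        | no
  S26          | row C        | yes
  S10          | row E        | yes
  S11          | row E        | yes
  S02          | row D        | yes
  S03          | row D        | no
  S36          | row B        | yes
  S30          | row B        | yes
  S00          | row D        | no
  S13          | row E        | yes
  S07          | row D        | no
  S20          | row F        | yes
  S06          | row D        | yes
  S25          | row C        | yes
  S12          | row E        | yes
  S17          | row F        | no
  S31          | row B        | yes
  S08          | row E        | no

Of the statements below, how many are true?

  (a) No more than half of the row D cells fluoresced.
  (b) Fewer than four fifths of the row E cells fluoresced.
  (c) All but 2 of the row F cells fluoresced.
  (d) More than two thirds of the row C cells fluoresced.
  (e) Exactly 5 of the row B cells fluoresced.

5

(a) row D: |A| = 8, |A ∩ B| = 4; needs |A ∩ B| ≤ |A ∖ B| — true.
(b) row E: |A| = 8, |A ∩ B| = 6; needs |A ∩ B| / |A| < 4/5 — true.
(c) row F: |A| = 6, |A ∩ B| = 4; needs |A ∖ B| = 2 — true.
(d) row C: |A| = 6, |A ∩ B| = 5; needs |A ∩ B| / |A| > 2/3 — true.
(e) row B: |A| = 9, |A ∩ B| = 5; needs |A ∩ B| = 5 — true.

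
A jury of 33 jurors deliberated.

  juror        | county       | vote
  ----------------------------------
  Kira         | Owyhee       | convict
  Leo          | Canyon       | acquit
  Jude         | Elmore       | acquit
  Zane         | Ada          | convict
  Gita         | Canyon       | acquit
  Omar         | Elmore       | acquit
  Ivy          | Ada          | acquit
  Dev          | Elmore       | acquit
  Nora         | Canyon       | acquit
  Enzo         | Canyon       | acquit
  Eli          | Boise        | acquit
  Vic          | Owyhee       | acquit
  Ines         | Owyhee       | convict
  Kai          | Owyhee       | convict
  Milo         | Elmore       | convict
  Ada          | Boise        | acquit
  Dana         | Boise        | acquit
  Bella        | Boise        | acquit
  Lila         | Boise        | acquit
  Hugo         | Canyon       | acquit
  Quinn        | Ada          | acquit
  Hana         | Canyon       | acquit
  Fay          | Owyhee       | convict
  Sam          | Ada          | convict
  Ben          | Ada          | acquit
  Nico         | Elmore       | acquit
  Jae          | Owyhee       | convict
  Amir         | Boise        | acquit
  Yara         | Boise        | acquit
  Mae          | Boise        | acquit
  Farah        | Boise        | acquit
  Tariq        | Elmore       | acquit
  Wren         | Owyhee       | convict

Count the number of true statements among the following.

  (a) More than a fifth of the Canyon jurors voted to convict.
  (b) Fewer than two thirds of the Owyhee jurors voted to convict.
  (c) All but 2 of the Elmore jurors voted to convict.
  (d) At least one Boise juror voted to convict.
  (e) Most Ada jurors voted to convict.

0

(a) Canyon: |A| = 6, |A ∩ B| = 0; needs |A ∩ B| / |A| > 1/5 — false.
(b) Owyhee: |A| = 7, |A ∩ B| = 6; needs |A ∩ B| / |A| < 2/3 — false.
(c) Elmore: |A| = 6, |A ∩ B| = 1; needs |A ∖ B| = 2 — false.
(d) Boise: |A| = 9, |A ∩ B| = 0; needs A ∩ B ≠ ∅ (|A ∩ B| ≥ 1) — false.
(e) Ada: |A| = 5, |A ∩ B| = 2; needs |A ∩ B| > |A ∖ B| — false.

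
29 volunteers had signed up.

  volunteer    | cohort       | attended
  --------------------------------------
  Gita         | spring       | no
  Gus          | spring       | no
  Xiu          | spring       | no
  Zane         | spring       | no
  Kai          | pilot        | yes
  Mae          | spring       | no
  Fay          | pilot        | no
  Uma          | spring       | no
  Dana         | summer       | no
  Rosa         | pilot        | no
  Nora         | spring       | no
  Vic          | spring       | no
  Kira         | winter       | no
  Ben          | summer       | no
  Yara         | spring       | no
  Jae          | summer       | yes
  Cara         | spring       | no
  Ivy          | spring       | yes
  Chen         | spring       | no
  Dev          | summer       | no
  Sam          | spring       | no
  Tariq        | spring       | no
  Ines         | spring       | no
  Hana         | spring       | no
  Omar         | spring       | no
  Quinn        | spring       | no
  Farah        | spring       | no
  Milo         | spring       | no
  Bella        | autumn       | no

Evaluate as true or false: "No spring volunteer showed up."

'No spring volunteer showed up' holds iff A ∩ B = ∅ (|A ∩ B| = 0).
|A| = 20, |A ∩ B| = 1, |A ∖ B| = 19.
So the statement is false.

False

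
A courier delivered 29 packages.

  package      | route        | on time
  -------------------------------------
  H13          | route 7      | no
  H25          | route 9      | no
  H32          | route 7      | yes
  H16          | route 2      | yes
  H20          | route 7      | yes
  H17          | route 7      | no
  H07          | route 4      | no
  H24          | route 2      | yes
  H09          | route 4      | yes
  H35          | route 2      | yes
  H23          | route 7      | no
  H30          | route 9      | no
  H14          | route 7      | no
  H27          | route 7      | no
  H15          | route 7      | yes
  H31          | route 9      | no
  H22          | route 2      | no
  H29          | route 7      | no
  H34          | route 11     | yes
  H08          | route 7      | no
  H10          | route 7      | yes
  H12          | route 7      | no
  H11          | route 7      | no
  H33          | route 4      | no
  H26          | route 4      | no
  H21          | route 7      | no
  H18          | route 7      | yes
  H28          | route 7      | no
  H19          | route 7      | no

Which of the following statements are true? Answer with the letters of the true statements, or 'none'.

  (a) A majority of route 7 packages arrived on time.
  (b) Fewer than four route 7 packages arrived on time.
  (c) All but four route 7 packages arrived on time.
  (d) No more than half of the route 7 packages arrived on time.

(d)

|A| = 17, |A ∩ B| = 5, |A ∖ B| = 12.
(a) |A ∩ B| > |A ∖ B|: fails.
(b) |A ∩ B| < 4: fails.
(c) |A ∖ B| = 4: fails.
(d) |A ∩ B| ≤ |A ∖ B|: holds.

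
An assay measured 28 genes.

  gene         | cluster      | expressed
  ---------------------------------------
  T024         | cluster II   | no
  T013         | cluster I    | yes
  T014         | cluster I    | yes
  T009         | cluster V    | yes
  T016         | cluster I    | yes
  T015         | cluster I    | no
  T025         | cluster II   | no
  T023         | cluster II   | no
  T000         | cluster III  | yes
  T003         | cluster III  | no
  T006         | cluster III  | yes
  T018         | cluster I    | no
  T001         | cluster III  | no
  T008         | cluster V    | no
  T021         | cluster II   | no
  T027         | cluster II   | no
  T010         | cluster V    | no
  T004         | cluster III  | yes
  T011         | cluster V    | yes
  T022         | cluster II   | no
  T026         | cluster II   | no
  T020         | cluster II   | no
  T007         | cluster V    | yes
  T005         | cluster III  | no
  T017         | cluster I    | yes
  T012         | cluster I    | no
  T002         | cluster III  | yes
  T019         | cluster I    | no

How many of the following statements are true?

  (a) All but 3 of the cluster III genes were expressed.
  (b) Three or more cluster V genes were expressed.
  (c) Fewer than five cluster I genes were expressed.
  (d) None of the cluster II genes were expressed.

4

(a) cluster III: |A| = 7, |A ∩ B| = 4; needs |A ∖ B| = 3 — true.
(b) cluster V: |A| = 5, |A ∩ B| = 3; needs |A ∩ B| ≥ 3 — true.
(c) cluster I: |A| = 8, |A ∩ B| = 4; needs |A ∩ B| < 5 — true.
(d) cluster II: |A| = 8, |A ∩ B| = 0; needs A ∩ B = ∅ (|A ∩ B| = 0) — true.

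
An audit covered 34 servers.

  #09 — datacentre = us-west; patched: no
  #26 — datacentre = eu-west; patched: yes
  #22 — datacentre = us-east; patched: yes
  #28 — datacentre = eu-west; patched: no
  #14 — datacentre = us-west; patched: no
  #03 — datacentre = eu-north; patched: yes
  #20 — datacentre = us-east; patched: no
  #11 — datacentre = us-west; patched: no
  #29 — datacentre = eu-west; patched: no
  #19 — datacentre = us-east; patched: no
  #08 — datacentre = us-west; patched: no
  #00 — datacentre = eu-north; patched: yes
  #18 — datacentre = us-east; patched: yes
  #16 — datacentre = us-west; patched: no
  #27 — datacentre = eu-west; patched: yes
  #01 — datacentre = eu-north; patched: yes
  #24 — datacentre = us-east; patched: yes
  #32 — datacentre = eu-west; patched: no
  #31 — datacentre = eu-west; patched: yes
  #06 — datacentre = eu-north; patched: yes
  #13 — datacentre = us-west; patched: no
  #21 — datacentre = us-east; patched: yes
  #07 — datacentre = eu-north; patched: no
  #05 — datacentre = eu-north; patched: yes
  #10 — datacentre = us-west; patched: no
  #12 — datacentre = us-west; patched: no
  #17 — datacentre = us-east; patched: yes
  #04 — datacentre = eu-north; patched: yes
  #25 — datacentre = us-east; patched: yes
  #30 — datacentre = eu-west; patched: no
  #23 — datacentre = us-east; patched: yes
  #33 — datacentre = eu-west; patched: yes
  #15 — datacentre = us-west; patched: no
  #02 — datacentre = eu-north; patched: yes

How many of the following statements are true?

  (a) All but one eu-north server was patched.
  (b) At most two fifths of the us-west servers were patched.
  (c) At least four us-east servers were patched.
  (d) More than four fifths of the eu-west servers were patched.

3

(a) eu-north: |A| = 8, |A ∩ B| = 7; needs |A ∖ B| = 1 — true.
(b) us-west: |A| = 9, |A ∩ B| = 0; needs |A ∩ B| / |A| ≤ 2/5 — true.
(c) us-east: |A| = 9, |A ∩ B| = 7; needs |A ∩ B| ≥ 4 — true.
(d) eu-west: |A| = 8, |A ∩ B| = 4; needs |A ∩ B| / |A| > 4/5 — false.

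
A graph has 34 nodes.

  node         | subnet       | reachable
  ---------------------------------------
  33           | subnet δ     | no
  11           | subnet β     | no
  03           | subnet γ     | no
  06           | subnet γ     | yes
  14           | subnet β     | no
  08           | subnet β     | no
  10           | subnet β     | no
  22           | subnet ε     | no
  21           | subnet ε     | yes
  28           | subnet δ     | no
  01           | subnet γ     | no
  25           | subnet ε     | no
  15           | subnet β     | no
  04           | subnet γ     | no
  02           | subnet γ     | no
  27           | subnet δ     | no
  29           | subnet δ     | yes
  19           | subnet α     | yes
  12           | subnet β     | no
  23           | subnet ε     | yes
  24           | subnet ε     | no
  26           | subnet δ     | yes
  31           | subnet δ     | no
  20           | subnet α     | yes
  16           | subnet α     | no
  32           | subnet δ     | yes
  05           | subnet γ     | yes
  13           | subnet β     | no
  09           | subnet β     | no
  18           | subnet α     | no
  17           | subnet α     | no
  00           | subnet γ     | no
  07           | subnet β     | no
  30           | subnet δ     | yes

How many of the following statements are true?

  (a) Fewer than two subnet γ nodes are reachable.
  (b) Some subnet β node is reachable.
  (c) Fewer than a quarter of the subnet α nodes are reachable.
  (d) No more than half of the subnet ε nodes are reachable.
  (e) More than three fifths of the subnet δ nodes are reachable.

(a) subnet γ: |A| = 7, |A ∩ B| = 2; needs |A ∩ B| < 2 — false.
(b) subnet β: |A| = 9, |A ∩ B| = 0; needs A ∩ B ≠ ∅ (|A ∩ B| ≥ 1) — false.
(c) subnet α: |A| = 5, |A ∩ B| = 2; needs |A ∩ B| / |A| < 1/4 — false.
(d) subnet ε: |A| = 5, |A ∩ B| = 2; needs |A ∩ B| ≤ |A ∖ B| — true.
(e) subnet δ: |A| = 8, |A ∩ B| = 4; needs |A ∩ B| / |A| > 3/5 — false.

1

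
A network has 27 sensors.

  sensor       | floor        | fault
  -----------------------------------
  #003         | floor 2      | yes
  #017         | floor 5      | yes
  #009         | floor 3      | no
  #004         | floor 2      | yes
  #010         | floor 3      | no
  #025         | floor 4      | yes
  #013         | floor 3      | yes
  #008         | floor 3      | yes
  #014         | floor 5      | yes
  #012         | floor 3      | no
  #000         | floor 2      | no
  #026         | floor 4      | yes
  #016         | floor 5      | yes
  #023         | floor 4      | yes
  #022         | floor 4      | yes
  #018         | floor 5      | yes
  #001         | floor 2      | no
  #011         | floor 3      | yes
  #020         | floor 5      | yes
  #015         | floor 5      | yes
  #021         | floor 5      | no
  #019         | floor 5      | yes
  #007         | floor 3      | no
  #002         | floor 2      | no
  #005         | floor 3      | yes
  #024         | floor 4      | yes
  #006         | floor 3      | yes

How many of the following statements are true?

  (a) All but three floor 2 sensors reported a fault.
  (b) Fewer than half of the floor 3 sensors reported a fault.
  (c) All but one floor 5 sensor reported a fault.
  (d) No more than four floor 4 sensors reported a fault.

(a) floor 2: |A| = 5, |A ∩ B| = 2; needs |A ∖ B| = 3 — true.
(b) floor 3: |A| = 9, |A ∩ B| = 5; needs |A ∩ B| < |A ∖ B| — false.
(c) floor 5: |A| = 8, |A ∩ B| = 7; needs |A ∖ B| = 1 — true.
(d) floor 4: |A| = 5, |A ∩ B| = 5; needs |A ∩ B| ≤ 4 — false.

2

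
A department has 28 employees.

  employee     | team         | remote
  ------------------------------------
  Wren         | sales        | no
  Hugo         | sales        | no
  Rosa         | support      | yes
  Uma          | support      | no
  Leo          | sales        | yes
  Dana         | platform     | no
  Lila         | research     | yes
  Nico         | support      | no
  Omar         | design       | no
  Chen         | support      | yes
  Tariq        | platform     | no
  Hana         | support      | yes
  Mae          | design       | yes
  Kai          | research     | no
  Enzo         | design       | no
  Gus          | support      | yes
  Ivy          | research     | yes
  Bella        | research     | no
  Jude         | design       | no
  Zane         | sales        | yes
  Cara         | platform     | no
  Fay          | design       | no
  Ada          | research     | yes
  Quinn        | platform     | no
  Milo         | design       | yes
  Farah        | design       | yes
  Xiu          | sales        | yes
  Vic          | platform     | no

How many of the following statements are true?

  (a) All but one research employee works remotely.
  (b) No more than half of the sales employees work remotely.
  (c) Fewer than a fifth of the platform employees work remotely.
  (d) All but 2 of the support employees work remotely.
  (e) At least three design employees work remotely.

3

(a) research: |A| = 5, |A ∩ B| = 3; needs |A ∖ B| = 1 — false.
(b) sales: |A| = 5, |A ∩ B| = 3; needs |A ∩ B| ≤ |A ∖ B| — false.
(c) platform: |A| = 5, |A ∩ B| = 0; needs |A ∩ B| / |A| < 1/5 — true.
(d) support: |A| = 6, |A ∩ B| = 4; needs |A ∖ B| = 2 — true.
(e) design: |A| = 7, |A ∩ B| = 3; needs |A ∩ B| ≥ 3 — true.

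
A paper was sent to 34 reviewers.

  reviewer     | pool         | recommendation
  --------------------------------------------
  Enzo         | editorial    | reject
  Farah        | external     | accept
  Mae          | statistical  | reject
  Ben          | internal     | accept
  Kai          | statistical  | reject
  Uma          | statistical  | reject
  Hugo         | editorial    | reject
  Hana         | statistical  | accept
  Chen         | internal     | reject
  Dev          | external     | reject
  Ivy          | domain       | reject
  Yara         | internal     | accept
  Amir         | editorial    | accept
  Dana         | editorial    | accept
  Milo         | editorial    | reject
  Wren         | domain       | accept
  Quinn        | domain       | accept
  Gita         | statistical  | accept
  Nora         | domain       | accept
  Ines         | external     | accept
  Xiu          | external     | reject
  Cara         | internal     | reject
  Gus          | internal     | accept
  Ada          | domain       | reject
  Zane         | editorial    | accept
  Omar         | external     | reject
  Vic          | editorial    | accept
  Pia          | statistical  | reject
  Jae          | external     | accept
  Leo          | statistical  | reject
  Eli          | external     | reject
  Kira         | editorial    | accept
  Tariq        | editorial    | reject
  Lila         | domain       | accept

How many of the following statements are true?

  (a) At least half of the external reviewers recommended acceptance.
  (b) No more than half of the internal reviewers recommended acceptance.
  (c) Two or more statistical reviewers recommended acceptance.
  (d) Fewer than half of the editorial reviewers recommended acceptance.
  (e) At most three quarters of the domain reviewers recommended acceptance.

2

(a) external: |A| = 7, |A ∩ B| = 3; needs |A ∩ B| ≥ |A ∖ B| — false.
(b) internal: |A| = 5, |A ∩ B| = 3; needs |A ∩ B| ≤ |A ∖ B| — false.
(c) statistical: |A| = 7, |A ∩ B| = 2; needs |A ∩ B| ≥ 2 — true.
(d) editorial: |A| = 9, |A ∩ B| = 5; needs |A ∩ B| < |A ∖ B| — false.
(e) domain: |A| = 6, |A ∩ B| = 4; needs |A ∩ B| / |A| ≤ 3/4 — true.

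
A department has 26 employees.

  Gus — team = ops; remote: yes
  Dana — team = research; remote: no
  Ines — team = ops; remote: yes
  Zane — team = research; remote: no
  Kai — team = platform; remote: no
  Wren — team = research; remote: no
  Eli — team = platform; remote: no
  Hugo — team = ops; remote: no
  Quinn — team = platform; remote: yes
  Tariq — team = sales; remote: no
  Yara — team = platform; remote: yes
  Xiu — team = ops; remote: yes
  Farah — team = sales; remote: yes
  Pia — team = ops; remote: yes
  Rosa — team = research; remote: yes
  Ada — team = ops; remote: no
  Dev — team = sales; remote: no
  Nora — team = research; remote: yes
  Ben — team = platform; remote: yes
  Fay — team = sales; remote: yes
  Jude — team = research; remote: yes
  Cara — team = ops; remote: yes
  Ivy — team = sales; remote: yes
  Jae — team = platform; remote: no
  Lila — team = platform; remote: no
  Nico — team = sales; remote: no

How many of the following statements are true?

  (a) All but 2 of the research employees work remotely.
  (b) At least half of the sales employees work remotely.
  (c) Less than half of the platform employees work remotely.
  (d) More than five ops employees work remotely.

2

(a) research: |A| = 6, |A ∩ B| = 3; needs |A ∖ B| = 2 — false.
(b) sales: |A| = 6, |A ∩ B| = 3; needs |A ∩ B| ≥ |A ∖ B| — true.
(c) platform: |A| = 7, |A ∩ B| = 3; needs |A ∩ B| < |A ∖ B| — true.
(d) ops: |A| = 7, |A ∩ B| = 5; needs |A ∩ B| > 5 — false.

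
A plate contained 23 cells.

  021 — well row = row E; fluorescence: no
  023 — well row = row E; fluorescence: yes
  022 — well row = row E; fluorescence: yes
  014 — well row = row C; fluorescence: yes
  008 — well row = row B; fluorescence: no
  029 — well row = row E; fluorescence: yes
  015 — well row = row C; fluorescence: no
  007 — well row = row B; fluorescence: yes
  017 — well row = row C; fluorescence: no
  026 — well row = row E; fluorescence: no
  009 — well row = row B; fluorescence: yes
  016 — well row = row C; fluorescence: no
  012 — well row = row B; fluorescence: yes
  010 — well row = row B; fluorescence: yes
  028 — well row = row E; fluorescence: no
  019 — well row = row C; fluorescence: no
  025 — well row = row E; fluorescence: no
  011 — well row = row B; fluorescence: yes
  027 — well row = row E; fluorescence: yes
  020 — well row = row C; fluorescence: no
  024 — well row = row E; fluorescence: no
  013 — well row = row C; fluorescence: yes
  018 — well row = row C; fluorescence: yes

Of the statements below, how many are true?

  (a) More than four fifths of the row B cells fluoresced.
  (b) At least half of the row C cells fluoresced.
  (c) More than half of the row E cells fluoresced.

1

(a) row B: |A| = 6, |A ∩ B| = 5; needs |A ∩ B| / |A| > 4/5 — true.
(b) row C: |A| = 8, |A ∩ B| = 3; needs |A ∩ B| ≥ |A ∖ B| — false.
(c) row E: |A| = 9, |A ∩ B| = 4; needs |A ∩ B| > |A ∖ B| — false.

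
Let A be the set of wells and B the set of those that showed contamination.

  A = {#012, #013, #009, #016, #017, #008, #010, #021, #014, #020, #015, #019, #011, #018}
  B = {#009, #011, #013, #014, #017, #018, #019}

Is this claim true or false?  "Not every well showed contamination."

The determiner here denotes the relation: A ⊄ B (|A ∖ B| ≥ 1).
A (the restrictor) = {#012, #013, #009, #016, #017, #008, #010, #021, #014, #020, #015, #019, #011, #018}, |A| = 14.
A ∖ B = {#012, #016, #008, #010, #021, #020, #015}, so |A ∖ B| = 7.
So the statement is true.

True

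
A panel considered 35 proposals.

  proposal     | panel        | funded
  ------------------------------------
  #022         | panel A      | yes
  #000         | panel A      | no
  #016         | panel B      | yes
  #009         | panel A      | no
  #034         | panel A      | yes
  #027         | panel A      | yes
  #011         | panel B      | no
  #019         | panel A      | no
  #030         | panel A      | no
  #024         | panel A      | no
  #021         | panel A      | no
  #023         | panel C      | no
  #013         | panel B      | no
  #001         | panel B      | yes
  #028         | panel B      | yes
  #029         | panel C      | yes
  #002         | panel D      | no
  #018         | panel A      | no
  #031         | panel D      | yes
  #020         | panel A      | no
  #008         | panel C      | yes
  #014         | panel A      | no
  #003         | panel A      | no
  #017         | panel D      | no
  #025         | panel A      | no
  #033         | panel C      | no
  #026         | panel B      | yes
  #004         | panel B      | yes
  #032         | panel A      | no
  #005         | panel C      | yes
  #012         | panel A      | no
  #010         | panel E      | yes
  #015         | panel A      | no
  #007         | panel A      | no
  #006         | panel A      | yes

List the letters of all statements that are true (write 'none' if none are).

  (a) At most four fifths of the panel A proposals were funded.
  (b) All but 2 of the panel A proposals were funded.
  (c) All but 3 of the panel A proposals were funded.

(a)

|A| = 19, |A ∩ B| = 4, |A ∖ B| = 15.
(a) |A ∩ B| / |A| ≤ 4/5: holds.
(b) |A ∖ B| = 2: fails.
(c) |A ∖ B| = 3: fails.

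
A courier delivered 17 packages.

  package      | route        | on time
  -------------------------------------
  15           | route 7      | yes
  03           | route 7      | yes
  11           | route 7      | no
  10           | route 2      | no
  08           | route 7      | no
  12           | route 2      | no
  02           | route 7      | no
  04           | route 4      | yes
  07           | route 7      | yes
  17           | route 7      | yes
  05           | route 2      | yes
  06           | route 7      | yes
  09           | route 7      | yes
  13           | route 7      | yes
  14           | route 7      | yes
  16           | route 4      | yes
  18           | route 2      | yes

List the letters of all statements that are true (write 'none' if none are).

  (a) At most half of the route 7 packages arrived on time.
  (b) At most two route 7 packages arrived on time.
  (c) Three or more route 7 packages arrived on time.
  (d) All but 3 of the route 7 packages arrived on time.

(c), (d)

|A| = 11, |A ∩ B| = 8, |A ∖ B| = 3.
(a) |A ∩ B| ≤ |A ∖ B|: fails.
(b) |A ∩ B| ≤ 2: fails.
(c) |A ∩ B| ≥ 3: holds.
(d) |A ∖ B| = 3: holds.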